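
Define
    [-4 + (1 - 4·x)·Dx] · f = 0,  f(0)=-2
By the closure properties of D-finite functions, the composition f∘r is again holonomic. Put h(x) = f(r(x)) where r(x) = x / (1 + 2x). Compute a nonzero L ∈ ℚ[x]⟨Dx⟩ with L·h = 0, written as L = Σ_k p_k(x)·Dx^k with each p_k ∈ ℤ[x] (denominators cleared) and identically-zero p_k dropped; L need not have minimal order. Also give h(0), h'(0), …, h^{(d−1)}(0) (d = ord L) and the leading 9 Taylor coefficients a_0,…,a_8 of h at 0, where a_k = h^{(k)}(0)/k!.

L = 4 + (-1 + 4·x^2)·Dx  (order 1).
h: a_k = -2, -8, -16, -32, -64, -128, -256, -512, -1024, …
ICs: h(0) = -2.

f: a_k = -2, -8, -32, -128, -512, -2048, -8192, -32768, -131072, …
f∘r: x↦r, Dx↦Dx/r' in L_f ⇒ L₀.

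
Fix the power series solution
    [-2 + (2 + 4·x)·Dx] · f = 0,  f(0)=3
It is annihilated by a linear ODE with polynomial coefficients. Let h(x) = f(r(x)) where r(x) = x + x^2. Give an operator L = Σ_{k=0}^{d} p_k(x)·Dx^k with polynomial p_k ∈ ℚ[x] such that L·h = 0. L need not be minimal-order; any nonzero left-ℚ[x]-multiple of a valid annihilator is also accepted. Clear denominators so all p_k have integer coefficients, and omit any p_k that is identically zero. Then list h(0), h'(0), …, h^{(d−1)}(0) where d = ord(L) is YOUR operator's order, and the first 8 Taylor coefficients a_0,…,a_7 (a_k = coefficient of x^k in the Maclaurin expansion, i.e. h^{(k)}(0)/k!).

L = (-1 - 2·x) + (1 + 2·x + 2·x^2)·Dx  (order 1).
h: a_k = 3, 3, 3/2, -3/2, 9/8, -3/8, -9/16, 21/16, …
ICs: h(0) = 3.

f: a_k = 3, 3, -3/2, 3/2, -15/8, 21/8, -63/16, 99/16, …
Substitute x→r, Dx→(1/r')Dx; clear ⇒ L₀.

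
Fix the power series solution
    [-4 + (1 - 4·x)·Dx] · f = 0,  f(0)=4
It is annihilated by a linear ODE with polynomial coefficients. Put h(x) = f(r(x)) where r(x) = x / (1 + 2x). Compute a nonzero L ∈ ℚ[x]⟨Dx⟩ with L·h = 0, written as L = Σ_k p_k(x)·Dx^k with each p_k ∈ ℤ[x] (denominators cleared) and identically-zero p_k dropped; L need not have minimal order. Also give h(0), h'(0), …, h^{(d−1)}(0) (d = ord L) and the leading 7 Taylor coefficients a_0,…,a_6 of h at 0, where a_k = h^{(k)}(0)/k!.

f: a_k = 4, 16, 64, 256, 1024, 4096, 16384, …
Change of var in L_f (x↦r) gives L₀.
L = 4 + (-1 + 4·x^2)·Dx  (order 1).
h: a_k = 4, 16, 32, 64, 128, 256, 512, …
ICs: h(0) = 4.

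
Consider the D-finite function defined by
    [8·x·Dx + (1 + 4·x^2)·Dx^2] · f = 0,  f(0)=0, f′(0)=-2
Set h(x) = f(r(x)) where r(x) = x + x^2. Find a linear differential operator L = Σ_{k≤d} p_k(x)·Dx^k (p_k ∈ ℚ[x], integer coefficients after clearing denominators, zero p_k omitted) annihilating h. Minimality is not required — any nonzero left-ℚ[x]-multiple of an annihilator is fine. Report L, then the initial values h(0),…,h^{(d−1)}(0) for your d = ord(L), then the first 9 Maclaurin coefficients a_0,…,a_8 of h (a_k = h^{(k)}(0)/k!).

f: a_k = 0, -2, 0, 8/3, 0, -32/5, 0, 128/7, 0, …
f∘r: x↦r, Dx↦Dx/r' in L_f ⇒ L₀.
L = (-2 + 8·x + 32·x^2 + 48·x^3 + 24·x^4)·Dx + (1 + 2·x + 4·x^2 + 16·x^3 + 20·x^4 + 8·x^5)·Dx^2  (order 2).
h: a_k = 0, -2, -2, 8/3, 8, 8/5, -88/3, -320/7, 64, …
ICs: h(0) = 0, h′(0) = -2.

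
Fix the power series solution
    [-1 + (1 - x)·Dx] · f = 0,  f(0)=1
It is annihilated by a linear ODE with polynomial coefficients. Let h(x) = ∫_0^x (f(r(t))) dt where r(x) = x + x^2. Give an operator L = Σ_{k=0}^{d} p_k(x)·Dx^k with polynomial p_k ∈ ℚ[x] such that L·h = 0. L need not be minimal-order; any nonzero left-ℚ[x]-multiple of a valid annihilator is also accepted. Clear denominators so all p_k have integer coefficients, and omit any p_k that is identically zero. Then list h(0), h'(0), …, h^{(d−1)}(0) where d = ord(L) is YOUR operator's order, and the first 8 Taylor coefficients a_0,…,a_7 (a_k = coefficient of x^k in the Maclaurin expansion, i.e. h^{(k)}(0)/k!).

f: a_k = 1, 1, 1, 1, 1, 1, 1, 1, …
h₀=f(r): pull back L_f along r ⇒ L₀.
∫: right-multiply L₀ by Dx.
L = (1 + 2·x)·Dx + (-1 + x + x^2)·Dx^2  (order 2).
h: a_k = 0, 1, 1/2, 2/3, 3/4, 1, 4/3, 13/7, …
ICs: h(0) = 0, h′(0) = 1.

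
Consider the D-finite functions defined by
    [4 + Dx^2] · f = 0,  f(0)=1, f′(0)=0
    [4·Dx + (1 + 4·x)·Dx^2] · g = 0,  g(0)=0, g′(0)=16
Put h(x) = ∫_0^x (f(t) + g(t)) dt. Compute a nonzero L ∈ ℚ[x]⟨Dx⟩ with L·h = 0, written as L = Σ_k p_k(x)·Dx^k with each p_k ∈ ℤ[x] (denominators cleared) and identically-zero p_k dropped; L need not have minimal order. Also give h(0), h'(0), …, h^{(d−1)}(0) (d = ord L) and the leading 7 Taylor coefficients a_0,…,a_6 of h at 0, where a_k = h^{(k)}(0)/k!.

f: a_k = 1, 0, -2, 0, 2/3, 0, -4/45, …
g: a_k = 0, 16, -32, 256/3, -256, 4096/5, -8192/3, …
f+g: L₀ = lclm(L_f,L_g), ord ≤ 2+2.
h=∫h₀ ⇒ L = L₀·Dx.
L = (400 + 128·x + 256·x^2)·Dx^2 + (36 + 176·x + 192·x^2 + 256·x^3)·Dx^3 + (100 + 32·x + 64·x^2)·Dx^4 + (9 + 44·x + 48·x^2 + 64·x^3)·Dx^5  (order 5).
h: a_k = 0, 1, 8, -34/3, 64/3, -766/15, 2048/15, …
ICs: h(0) = 0, h′(0) = 1, h′′(0) = 16, h′′′(0) = -68, h′′′′(0) = 512.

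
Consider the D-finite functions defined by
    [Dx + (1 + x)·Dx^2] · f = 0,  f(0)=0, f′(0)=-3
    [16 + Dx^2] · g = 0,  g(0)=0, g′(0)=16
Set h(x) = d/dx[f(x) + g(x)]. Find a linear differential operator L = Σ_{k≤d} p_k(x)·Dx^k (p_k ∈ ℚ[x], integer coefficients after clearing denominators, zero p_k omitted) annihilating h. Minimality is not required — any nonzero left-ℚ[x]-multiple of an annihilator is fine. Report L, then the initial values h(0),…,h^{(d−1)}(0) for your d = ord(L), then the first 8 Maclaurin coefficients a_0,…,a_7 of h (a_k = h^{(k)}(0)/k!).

L = (176 + 256·x + 128·x^2) + (144 + 400·x + 384·x^2 + 128·x^3)·Dx + (11 + 16·x + 8·x^2)·Dx^2 + (9 + 25·x + 24·x^2 + 8·x^3)·Dx^3  (order 3).
h: a_k = 13, 3, -131, 3, 503/3, 3, -4231/45, 3, …
ICs: h(0) = 13, h′(0) = 3, h′′(0) = -262.

f: a_k = 0, -3, 3/2, -1, 3/4, -3/5, 1/2, -3/7, …
g: a_k = 0, 16, 0, -128/3, 0, 512/15, 0, -4096/315, …
h₀=f+g: left-lcm gives L₀, ord ≤ 4.
Differentiate: ansatz ord ≤ ord L₀ ⇒ L.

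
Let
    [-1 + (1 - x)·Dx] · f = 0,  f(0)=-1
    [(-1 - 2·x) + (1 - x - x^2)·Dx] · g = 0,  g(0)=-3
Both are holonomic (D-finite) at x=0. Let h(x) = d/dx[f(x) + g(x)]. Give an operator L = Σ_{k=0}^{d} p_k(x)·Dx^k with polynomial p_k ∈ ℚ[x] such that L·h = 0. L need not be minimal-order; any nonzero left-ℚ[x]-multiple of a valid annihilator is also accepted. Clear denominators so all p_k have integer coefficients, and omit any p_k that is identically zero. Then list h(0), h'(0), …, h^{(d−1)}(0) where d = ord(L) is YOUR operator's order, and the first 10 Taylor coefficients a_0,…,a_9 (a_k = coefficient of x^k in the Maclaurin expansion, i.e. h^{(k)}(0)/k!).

L = (-6 - 24·x - 24·x^3 + 6·x^4) + (6 + 6·x - 6·x^2 - 21·x^4 + 6·x^5)·Dx + (-1 + 2·x - 3·x^2 + 6·x^3 - 2·x^4 - 3·x^5 + x^6)·Dx^2  (order 2).
h: a_k = -4, -14, -30, -64, -125, -240, -448, -824, -1494, -2680, …
ICs: h(0) = -4, h′(0) = -14.

f: a_k = -1, -1, -1, -1, -1, -1, -1, -1, -1, -1, …
g: a_k = -3, -3, -6, -9, -15, -24, -39, -63, -102, -165, …
f+g: L₀ = lclm(L_f,L_g), ord ≤ 1+1.
Differentiate: ansatz ord ≤ ord L₀ ⇒ L.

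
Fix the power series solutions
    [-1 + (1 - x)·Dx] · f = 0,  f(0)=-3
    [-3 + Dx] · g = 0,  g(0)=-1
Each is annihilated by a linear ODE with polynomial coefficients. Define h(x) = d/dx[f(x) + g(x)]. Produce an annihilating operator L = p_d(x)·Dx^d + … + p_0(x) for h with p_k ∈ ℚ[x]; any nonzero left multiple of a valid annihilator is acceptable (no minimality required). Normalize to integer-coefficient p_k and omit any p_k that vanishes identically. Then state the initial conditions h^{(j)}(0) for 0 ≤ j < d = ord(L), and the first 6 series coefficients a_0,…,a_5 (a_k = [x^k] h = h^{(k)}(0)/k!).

f: a_k = -3, -3, -3, -3, -3, -3, …
g: a_k = -1, -3, -9/2, -9/2, -27/8, -81/40, …
f+g: L₀ = lclm(L_f,L_g), ord ≤ 1+1.
Differentiate: ansatz ord ≤ ord L₀ ⇒ L.
L = 18·x + (3 - 18·x + 9·x^2)·Dx + (-1 + 4·x - 3·x^2)·Dx^2  (order 2).
h: a_k = -6, -15, -45/2, -51/2, -201/8, -963/40, …
ICs: h(0) = -6, h′(0) = -15.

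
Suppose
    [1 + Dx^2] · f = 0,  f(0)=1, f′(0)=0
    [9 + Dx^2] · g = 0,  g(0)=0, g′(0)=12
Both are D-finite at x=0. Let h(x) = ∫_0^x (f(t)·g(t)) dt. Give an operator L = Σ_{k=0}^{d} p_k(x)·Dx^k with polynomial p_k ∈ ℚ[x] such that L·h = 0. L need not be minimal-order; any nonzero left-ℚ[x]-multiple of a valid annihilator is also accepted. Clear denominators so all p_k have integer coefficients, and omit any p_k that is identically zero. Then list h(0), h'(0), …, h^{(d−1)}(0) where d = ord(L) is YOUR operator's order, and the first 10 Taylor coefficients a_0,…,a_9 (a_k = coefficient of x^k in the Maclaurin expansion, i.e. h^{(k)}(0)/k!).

f: a_k = 1, 0, -1/2, 0, 1/24, 0, -1/720, 0, 1/40320, 0, …
g: a_k = 0, 12, 0, -18, 0, 81/10, 0, -243/140, 0, 243/1120, …
L₀ := L_f ⊗_s L_g (sym. prod.), ord ≤ 4.
h=∫h₀ ⇒ L = L₀·Dx.
L = 64·Dx + 20·Dx^3 + Dx^5  (order 5).
h: a_k = 0, 0, 6, 0, -6, 0, 44/15, 0, -86/105, 0, …
ICs: h(0) = 0, h′(0) = 0, h′′(0) = 12, h′′′(0) = 0, h′′′′(0) = -144.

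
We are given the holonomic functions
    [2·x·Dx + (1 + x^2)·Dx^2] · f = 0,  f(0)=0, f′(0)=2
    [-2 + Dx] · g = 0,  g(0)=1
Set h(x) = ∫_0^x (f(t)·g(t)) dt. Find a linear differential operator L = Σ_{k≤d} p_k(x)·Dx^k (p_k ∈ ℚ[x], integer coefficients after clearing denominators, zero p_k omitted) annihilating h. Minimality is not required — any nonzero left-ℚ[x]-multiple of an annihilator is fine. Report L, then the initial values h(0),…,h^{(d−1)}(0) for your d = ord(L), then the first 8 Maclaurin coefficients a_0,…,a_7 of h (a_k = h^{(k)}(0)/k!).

L = (4 - 4·x + 4·x^2)·Dx + (-4 + 2·x - 4·x^2)·Dx^2 + (1 + x^2)·Dx^3  (order 3).
h: a_k = 0, 0, 1, 4/3, 5/6, 4/15, 1/15, 4/63, …
ICs: h(0) = 0, h′(0) = 0, h′′(0) = 2.

f: a_k = 0, 2, 0, -2/3, 0, 2/5, 0, -2/7, …
g: a_k = 1, 2, 2, 4/3, 2/3, 4/15, 4/45, 8/315, …
L₀ := L_f ⊗_s L_g (sym. prod.), ord ≤ 2.
h=∫h₀ ⇒ L = L₀·Dx.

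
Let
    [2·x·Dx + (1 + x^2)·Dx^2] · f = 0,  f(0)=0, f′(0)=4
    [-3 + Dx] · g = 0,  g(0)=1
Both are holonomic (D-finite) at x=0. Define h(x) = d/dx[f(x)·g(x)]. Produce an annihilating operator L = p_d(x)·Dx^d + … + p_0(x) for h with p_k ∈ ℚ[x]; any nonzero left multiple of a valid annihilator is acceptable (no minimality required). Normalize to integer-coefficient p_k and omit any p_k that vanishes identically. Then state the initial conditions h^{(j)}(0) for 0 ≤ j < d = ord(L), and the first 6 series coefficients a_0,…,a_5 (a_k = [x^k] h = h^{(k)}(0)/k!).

f: a_k = 0, 4, 0, -4/3, 0, 4/5, …
g: a_k = 1, 3, 9/2, 9/2, 27/8, 81/40, …
L₀ := L_f ⊗_s L_g (sym. prod.), ord ≤ 2.
h=h₀': d/dx-closure on L₀ ⇒ L.
L = (21 - 36·x + 72·x^2 - 36·x^3 + 27·x^4) + (-16 + 18·x - 42·x^2 + 18·x^3 - 18·x^4)·Dx + (3 - 2·x + 6·x^2 - 2·x^3 + 3·x^4)·Dx^2  (order 2).
h: a_k = 4, 24, 50, 56, 83/2, 27, …
ICs: h(0) = 4, h′(0) = 24.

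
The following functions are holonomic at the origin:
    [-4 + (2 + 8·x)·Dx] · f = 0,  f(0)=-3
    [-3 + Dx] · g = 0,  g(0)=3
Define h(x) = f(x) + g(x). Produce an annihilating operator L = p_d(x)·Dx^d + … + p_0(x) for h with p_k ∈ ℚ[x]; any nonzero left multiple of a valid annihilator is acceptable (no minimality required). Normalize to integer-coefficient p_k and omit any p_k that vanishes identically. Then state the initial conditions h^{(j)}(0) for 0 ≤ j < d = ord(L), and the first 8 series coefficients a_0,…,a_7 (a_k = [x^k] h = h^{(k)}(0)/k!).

f: a_k = -3, -6, 6, -12, 30, -84, 252, -792, …
g: a_k = 3, 9, 27/2, 27/2, 81/8, 243/40, 243/80, 729/560, …
h₀=f+g: left-lcm gives L₀, ord ≤ 2.
L = (30 + 72·x) + (-13 - 72·x - 144·x^2)·Dx + (1 + 16·x + 48·x^2)·Dx^2  (order 2).
h: a_k = 0, 3, 39/2, 3/2, 321/8, -3117/40, 20403/80, -442791/560, …
ICs: h(0) = 0, h′(0) = 3.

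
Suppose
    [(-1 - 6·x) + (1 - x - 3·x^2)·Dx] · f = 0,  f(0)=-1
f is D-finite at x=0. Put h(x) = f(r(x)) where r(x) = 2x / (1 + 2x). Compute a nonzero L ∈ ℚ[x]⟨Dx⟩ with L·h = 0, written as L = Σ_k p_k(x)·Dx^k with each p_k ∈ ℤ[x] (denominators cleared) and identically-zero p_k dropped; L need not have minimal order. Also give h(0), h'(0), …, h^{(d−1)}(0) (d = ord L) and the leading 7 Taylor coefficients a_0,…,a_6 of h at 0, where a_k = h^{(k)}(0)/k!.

L = (2 + 28·x) + (-1 - 4·x + 8·x^2 + 24·x^3)·Dx  (order 1).
h: a_k = -1, -2, -12, 0, -144, 288, -2304, …
ICs: h(0) = -1.

f: a_k = -1, -1, -4, -7, -19, -40, -97, …
Substitute x→r, Dx→(1/r')Dx; clear ⇒ L₀.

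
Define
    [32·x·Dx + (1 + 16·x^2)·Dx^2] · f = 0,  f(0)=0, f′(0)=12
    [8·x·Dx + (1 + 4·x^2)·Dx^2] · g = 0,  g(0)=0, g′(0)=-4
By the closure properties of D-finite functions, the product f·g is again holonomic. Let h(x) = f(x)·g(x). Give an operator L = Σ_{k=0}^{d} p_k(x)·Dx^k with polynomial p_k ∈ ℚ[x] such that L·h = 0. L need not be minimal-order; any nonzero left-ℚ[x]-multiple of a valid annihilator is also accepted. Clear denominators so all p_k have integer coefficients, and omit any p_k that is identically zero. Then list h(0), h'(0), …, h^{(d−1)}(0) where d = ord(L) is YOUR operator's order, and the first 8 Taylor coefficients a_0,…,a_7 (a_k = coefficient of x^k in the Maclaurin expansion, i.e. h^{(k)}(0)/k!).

f: a_k = 0, 12, 0, -64, 0, 3072/5, 0, -49152/7, …
g: a_k = 0, -4, 0, 16/3, 0, -64/5, 0, 256/7, …
L₀ := L_f ⊗_s L_g (sym. prod.), ord ≤ 4.
L = (-1536·x - 51200·x^3 - 262144·x^5 + 655360·x^7 + 6291456·x^9)·Dx + (-80 - 6592·x^2 - 92160·x^4 - 229376·x^6 + 2293760·x^8 + 9437184·x^10)·Dx^2 + (-160·x - 4480·x^3 - 30720·x^5 + 69632·x^7 + 1310720·x^9 + 3145728·x^11)·Dx^3 + (-1 - 40·x^2 - 464·x^4 + 29696·x^8 + 163840·x^10 + 262144·x^12)·Dx^4  (order 4).
h: a_k = 0, 0, -48, 0, 320, 0, -44288/15, 0, …
ICs: h(0) = 0, h′(0) = 0, h′′(0) = -96, h′′′(0) = 0.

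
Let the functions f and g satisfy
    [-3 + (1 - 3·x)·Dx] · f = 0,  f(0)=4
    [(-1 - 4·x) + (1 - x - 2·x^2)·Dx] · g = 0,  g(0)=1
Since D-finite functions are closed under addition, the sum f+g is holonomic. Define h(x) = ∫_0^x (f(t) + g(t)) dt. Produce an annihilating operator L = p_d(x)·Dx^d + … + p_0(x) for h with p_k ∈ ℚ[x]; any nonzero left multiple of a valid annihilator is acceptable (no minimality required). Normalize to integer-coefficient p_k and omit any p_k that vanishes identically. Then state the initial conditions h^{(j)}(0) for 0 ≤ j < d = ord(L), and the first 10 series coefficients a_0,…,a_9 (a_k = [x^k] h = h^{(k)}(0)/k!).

f: a_k = 4, 12, 36, 108, 324, 972, 2916, 8748, 26244, 78732, …
g: a_k = 1, 1, 3, 5, 11, 21, 43, 85, 171, 341, …
f+g: L₀ = lclm(L_f,L_g), ord ≤ 1+1.
h=∫h₀ ⇒ L = L₀·Dx.
L = (-36·x + 36·x^2 - 36·x^3)·Dx + (6 - 6·x - 30·x^2 + 54·x^3 - 72·x^4)·Dx^2 + (-1 + 6·x - 12·x^2 + 8·x^3 + 9·x^4 - 18·x^5)·Dx^3  (order 3).
h: a_k = 0, 5, 13/2, 13, 113/4, 67, 331/2, 2959/7, 8833/8, 2935, …
ICs: h(0) = 0, h′(0) = 5, h′′(0) = 13.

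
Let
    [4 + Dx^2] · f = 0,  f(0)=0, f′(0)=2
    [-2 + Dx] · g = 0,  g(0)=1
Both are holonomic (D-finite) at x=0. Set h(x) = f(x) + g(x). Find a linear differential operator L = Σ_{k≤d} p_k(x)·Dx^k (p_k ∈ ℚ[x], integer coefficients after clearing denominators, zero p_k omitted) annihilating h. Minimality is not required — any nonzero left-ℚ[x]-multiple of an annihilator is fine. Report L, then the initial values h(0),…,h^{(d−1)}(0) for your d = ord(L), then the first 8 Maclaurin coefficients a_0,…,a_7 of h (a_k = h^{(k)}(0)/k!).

L = -8 + 4·Dx - 2·Dx^2 + Dx^3  (order 3).
h: a_k = 1, 4, 2, 0, 2/3, 8/15, 4/45, 0, …
ICs: h(0) = 1, h′(0) = 4, h′′(0) = 4.

f: a_k = 0, 2, 0, -4/3, 0, 4/15, 0, -8/315, …
g: a_k = 1, 2, 2, 4/3, 2/3, 4/15, 4/45, 8/315, …
Sum ⇒ L₀ = lclm(L_f,L_g) in ℚ(x)⟨Dx⟩.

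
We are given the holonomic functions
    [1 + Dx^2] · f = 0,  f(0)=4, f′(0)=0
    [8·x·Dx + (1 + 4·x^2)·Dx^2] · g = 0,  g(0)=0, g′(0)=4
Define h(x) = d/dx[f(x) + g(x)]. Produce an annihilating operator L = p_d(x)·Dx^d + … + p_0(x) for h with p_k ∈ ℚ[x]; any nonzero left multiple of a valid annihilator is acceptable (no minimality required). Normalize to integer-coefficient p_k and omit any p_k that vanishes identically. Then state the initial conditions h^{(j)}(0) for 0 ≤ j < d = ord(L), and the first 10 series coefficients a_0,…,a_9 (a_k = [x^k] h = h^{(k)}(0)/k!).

L = (-376·x + 1600·x^3 + 128·x^5) + (-7 + 76·x^2 + 432·x^4 + 64·x^6)·Dx + (-376·x + 1600·x^3 + 128·x^5)·Dx^2 + (-7 + 76·x^2 + 432·x^4 + 64·x^6)·Dx^3  (order 3).
h: a_k = 4, -4, -16, 2/3, 64, -1/30, -256, 1/1260, 1024, -1/90720, …
ICs: h(0) = 4, h′(0) = -4, h′′(0) = -32.

f: a_k = 4, 0, -2, 0, 1/6, 0, -1/180, 0, 1/10080, 0, …
g: a_k = 0, 4, 0, -16/3, 0, 64/5, 0, -256/7, 0, 1024/9, …
Weyl lclm of L_f,L_g ⇒ L₀ (ord ≤ 4).
h₀' ⇒ L via d/dx closure of L₀.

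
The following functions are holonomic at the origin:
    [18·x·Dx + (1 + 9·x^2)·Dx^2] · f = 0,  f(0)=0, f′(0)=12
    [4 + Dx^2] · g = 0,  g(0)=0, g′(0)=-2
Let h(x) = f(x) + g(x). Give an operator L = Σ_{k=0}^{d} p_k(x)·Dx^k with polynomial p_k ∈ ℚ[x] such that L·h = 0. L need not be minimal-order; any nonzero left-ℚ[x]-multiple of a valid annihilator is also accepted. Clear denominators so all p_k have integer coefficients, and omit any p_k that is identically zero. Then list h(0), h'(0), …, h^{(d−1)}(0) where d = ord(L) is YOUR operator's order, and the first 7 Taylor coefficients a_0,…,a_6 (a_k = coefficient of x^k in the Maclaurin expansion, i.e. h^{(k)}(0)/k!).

f: a_k = 0, 12, 0, -36, 0, 972/5, 0, …
g: a_k = 0, -2, 0, 4/3, 0, -4/15, 0, …
h₀=f+g: left-lcm gives L₀, ord ≤ 4.
L = (-3744·x + 37584·x^3 + 11664·x^5)·Dx + (-28 + 864·x^2 + 10692·x^4 + 5832·x^6)·Dx^2 + (-936·x + 9396·x^3 + 2916·x^5)·Dx^3 + (-7 + 216·x^2 + 2673·x^4 + 1458·x^6)·Dx^4  (order 4).
h: a_k = 0, 10, 0, -104/3, 0, 2912/15, 0, …
ICs: h(0) = 0, h′(0) = 10, h′′(0) = 0, h′′′(0) = -208.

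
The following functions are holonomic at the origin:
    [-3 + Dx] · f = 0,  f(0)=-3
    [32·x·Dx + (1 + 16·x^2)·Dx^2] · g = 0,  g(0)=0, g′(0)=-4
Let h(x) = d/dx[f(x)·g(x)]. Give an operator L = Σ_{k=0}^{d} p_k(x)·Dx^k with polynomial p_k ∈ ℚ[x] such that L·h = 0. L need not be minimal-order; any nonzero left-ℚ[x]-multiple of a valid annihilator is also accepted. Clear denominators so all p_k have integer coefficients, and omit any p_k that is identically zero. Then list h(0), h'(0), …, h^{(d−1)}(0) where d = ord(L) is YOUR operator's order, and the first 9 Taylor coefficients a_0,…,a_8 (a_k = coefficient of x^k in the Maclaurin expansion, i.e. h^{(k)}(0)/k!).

L = (-69 - 576·x + 5472·x^2 - 9216·x^3 + 6912·x^4) + (14 + 288·x - 2112·x^2 + 4608·x^3 - 4608·x^4)·Dx + (3 - 32·x + 96·x^2 - 512·x^3 + 768·x^4)·Dx^2  (order 2).
h: a_k = 12, 72, -30, -552, 3669/2, 9477, -624507/20, -5158926/35, 582567267/1120, …
ICs: h(0) = 12, h′(0) = 72.

f: a_k = -3, -9, -27/2, -27/2, -81/8, -243/40, -243/80, -729/560, -2187/4480, …
g: a_k = 0, -4, 0, 64/3, 0, -1024/5, 0, 16384/7, 0, …
Sym-product of L_f,L_g gives L₀ (≤ ord 2).
h=h₀': d/dx-closure on L₀ ⇒ L.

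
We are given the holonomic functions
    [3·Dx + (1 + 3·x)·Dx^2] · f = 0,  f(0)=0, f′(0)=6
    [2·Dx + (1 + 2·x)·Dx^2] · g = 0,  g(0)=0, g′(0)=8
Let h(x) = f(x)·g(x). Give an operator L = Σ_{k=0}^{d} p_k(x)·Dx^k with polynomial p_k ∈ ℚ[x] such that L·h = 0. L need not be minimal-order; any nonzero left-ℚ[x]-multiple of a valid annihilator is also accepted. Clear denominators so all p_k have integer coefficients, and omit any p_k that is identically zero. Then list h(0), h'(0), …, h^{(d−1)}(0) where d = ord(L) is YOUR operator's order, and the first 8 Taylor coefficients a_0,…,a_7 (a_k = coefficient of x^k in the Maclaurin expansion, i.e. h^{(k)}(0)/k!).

L = (156 + 720·x + 864·x^2)·Dx + (310 + 2244·x + 5400·x^2 + 4320·x^3)·Dx^2 + (88 + 860·x + 3132·x^2 + 5040·x^3 + 3024·x^4)·Dx^3 + (5 + 62·x + 305·x^2 + 744·x^3 + 900·x^4 + 432·x^5)·Dx^4  (order 4).
h: a_k = 0, 0, 48, -120, 280, -660, 7956/5, -3928, …
ICs: h(0) = 0, h′(0) = 0, h′′(0) = 96, h′′′(0) = -720.

f: a_k = 0, 6, -9, 18, -81/2, 486/5, -243, 4374/7, …
g: a_k = 0, 8, -8, 32/3, -16, 128/5, -128/3, 512/7, …
Sym-product of L_f,L_g gives L₀ (≤ ord 4).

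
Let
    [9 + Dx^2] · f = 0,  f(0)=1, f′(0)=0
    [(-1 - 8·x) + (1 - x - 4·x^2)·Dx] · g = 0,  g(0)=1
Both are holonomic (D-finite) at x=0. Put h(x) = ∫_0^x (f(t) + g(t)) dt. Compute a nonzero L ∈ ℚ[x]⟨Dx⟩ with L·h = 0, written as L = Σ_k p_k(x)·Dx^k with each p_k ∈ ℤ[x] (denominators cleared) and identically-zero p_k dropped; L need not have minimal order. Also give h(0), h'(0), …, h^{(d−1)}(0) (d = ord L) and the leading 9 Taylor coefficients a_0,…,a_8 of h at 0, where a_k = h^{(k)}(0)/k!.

L = (-567 - 4806·x - 3321·x^2 - 9936·x^3 - 6480·x^4 - 10368·x^5)·Dx + (171 - 117·x - 441·x^2 + 135·x^3 - 540·x^4 - 3888·x^5 - 5184·x^6)·Dx^2 + (-63 - 534·x - 369·x^2 - 1104·x^3 - 720·x^4 - 1152·x^5)·Dx^3 + (19 - 13·x - 49·x^2 + 15·x^3 - 60·x^4 - 432·x^5 - 576·x^6)·Dx^4  (order 4).
h: a_k = 0, 2, 1/2, 1/6, 9/4, 259/40, 65/6, 2057/80, 441/8, …
ICs: h(0) = 0, h′(0) = 2, h′′(0) = 1, h′′′(0) = 1.

f: a_k = 1, 0, -9/2, 0, 27/8, 0, -81/80, 0, 729/4480, …
g: a_k = 1, 1, 5, 9, 29, 65, 181, 441, 1165, …
Weyl lclm of L_f,L_g ⇒ L₀ (ord ≤ 3).
Integrate: L := L₀·Dx.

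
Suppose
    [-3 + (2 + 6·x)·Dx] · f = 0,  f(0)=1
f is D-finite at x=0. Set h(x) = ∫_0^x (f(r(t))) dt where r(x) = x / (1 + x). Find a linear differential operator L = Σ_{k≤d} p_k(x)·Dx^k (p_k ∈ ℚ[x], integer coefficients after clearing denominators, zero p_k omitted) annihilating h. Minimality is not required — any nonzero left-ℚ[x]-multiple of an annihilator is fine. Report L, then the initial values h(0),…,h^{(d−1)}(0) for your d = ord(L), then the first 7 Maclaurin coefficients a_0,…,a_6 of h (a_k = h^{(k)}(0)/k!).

L = -3·Dx + (2 + 10·x + 8·x^2)·Dx^2  (order 2).
h: a_k = 0, 1, 3/4, -7/8, 87/64, -1677/640, 3023/512, …
ICs: h(0) = 0, h′(0) = 1.

f: a_k = 1, 3/2, -9/8, 27/16, -405/128, 1701/256, -15309/1024, …
f∘r: x↦r, Dx↦Dx/r' in L_f ⇒ L₀.
h=∫₀ˣh₀: take L = L₀·Dx.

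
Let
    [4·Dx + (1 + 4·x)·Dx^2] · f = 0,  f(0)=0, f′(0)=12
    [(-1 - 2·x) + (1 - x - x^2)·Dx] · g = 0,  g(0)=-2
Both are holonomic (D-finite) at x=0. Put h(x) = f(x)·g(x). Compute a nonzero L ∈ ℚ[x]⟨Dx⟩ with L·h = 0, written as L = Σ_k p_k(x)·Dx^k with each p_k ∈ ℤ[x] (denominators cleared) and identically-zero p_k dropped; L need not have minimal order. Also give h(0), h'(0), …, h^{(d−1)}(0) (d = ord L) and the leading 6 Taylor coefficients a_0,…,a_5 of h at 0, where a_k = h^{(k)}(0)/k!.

L = (6 + 16·x) + (-2 + 16·x + 20·x^2)·Dx + (-1 - 3·x + 5·x^2 + 4·x^3)·Dx^2  (order 2).
h: a_k = 0, -24, 24, -128, 280, -5384/5, …
ICs: h(0) = 0, h′(0) = -24.

f: a_k = 0, 12, -24, 64, -192, 3072/5, …
g: a_k = -2, -2, -4, -6, -10, -16, …
Sym-product of L_f,L_g gives L₀ (≤ ord 2).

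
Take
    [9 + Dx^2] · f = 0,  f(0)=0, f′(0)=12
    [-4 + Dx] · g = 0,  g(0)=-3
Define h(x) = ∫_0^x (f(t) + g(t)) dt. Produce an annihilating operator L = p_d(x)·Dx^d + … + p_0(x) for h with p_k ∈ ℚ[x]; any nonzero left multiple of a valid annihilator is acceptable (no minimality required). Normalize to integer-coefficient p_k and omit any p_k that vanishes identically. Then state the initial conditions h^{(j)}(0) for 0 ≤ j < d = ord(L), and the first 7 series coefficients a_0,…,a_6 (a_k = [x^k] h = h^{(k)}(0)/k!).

f: a_k = 0, 12, 0, -18, 0, 81/10, 0, …
g: a_k = -3, -12, -24, -32, -32, -128/5, -256/15, …
L₀ := lclm(L_f,L_g); ord L₀ ≤ 2+1.
∫: right-multiply L₀ by Dx.
L = -36·Dx + 9·Dx^2 - 4·Dx^3 + Dx^4  (order 4).
h: a_k = 0, -3, 0, -8, -25/2, -32/5, -35/12, …
ICs: h(0) = 0, h′(0) = -3, h′′(0) = 0, h′′′(0) = -48.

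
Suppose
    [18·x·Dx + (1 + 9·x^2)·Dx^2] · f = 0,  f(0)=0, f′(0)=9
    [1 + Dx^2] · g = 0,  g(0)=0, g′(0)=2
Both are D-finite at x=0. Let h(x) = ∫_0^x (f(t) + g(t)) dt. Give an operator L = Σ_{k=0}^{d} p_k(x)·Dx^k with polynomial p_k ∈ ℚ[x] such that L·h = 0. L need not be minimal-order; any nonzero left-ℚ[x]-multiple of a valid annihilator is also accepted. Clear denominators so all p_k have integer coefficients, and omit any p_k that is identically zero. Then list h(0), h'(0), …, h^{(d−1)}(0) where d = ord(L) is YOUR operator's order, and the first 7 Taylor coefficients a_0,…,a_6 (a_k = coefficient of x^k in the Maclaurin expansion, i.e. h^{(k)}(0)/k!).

L = (-1926·x + 17820·x^3 + 1458·x^5)·Dx^2 + (-17 + 351·x^2 + 4617·x^4 + 729·x^6)·Dx^3 + (-1926·x + 17820·x^3 + 1458·x^5)·Dx^4 + (-17 + 351·x^2 + 4617·x^4 + 729·x^6)·Dx^5  (order 5).
h: a_k = 0, 0, 11/2, 0, -41/6, 0, 8749/360, …
ICs: h(0) = 0, h′(0) = 0, h′′(0) = 11, h′′′(0) = 0, h′′′′(0) = -164.

f: a_k = 0, 9, 0, -27, 0, 729/5, 0, …
g: a_k = 0, 2, 0, -1/3, 0, 1/60, 0, …
Sum ⇒ L₀ = lclm(L_f,L_g) in ℚ(x)⟨Dx⟩.
h=∫h₀ ⇒ L = L₀·Dx.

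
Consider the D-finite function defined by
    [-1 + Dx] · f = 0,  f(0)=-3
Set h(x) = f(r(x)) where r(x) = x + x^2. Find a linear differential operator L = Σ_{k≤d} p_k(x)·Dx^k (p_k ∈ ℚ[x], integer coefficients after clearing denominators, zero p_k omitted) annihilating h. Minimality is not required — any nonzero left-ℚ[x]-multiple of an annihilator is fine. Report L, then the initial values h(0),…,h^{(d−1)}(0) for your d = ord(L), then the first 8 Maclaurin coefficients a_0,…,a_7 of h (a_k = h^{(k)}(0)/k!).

f: a_k = -3, -3, -3/2, -1/2, -1/8, -1/40, -1/240, -1/1680, …
f∘r: x↦r, Dx↦Dx/r' in L_f ⇒ L₀.
L = (-1 - 2·x) + Dx  (order 1).
h: a_k = -3, -3, -9/2, -7/2, -25/8, -81/40, -331/240, -1303/1680, …
ICs: h(0) = -3.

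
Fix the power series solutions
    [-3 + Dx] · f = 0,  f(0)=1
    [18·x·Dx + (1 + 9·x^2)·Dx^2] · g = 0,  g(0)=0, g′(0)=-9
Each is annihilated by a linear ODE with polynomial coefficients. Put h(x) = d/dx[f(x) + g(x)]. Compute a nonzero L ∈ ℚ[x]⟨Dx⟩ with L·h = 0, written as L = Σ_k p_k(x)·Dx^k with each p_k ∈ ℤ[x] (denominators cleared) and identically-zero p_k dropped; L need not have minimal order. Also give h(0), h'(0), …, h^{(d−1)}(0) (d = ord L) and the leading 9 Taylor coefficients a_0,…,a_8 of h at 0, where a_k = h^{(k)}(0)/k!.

f: a_k = 1, 3, 9/2, 9/2, 27/8, 81/40, 81/80, 243/560, 729/4480, …
g: a_k = 0, -9, 0, 27, 0, -729/5, 0, 6561/7, 0, …
L₀ := lclm(L_f,L_g); ord L₀ ≤ 1+2.
h=h₀': d/dx-closure on L₀ ⇒ L.
L = (18 - 108·x - 162·x^2) + (-9 + 27·x + 27·x^2 - 81·x^3)·Dx + (1 + 3·x + 9·x^2 + 27·x^3)·Dx^2  (order 2).
h: a_k = -6, 9, 189/2, 27/2, -5751/8, 243/40, 525123/80, 729/560, -264537333/4480, …
ICs: h(0) = -6, h′(0) = 9.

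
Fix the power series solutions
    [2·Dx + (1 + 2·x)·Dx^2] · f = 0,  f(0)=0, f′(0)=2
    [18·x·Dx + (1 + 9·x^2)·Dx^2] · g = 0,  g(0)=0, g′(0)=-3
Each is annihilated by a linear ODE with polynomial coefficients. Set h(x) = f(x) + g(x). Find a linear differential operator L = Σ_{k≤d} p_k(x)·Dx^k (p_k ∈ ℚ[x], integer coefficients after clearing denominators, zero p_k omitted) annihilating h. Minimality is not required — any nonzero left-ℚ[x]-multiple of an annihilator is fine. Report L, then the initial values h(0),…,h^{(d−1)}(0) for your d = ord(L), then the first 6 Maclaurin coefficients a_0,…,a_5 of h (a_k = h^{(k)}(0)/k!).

f: a_k = 0, 2, -2, 8/3, -4, 32/5, …
g: a_k = 0, -3, 0, 9, 0, -243/5, …
Sum ⇒ L₀ = lclm(L_f,L_g) in ℚ(x)⟨Dx⟩.
L = (-18 - 108·x + 486·x^2 + 324·x^3)·Dx + (-13 - 36·x + 135·x^2 + 972·x^3 + 648·x^4)·Dx^2 + (-1 + 7·x + 18·x^2 + 81·x^3 + 243·x^4 + 162·x^5)·Dx^3  (order 3).
h: a_k = 0, -1, -2, 35/3, -4, -211/5, …
ICs: h(0) = 0, h′(0) = -1, h′′(0) = -4.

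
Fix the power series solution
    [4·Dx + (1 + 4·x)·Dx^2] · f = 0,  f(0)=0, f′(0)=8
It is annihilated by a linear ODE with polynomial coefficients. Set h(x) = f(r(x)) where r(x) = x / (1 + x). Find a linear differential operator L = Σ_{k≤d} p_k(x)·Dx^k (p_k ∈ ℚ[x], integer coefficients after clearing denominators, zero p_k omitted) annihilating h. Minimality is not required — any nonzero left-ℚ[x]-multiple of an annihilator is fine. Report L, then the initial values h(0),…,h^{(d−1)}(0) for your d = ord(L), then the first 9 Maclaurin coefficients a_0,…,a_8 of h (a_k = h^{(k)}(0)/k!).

f: a_k = 0, 8, -16, 128/3, -128, 2048/5, -4096/3, 32768/7, -16384, …
L₀ from L_f via x↦r, Dx↦r'^{-1}Dx.
L = (6 + 10·x)·Dx + (1 + 6·x + 5·x^2)·Dx^2  (order 2).
h: a_k = 0, 8, -24, 248/3, -312, 6248/5, -5208, 156248/7, -97656, …
ICs: h(0) = 0, h′(0) = 8.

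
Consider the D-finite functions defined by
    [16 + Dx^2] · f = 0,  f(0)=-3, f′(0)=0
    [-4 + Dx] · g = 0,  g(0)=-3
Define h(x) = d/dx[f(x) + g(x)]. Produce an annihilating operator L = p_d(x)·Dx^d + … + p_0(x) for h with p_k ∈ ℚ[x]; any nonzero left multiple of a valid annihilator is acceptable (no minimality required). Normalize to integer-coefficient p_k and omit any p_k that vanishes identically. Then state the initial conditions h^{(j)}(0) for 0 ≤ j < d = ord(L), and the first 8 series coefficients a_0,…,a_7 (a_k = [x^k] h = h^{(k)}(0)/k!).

L = 64 - 16·Dx + 4·Dx^2 - Dx^3  (order 3).
h: a_k = -12, 0, -96, -256, -128, 0, -1024/15, -8192/105, …
ICs: h(0) = -12, h′(0) = 0, h′′(0) = -192.

f: a_k = -3, 0, 24, 0, -32, 0, 256/15, 0, …
g: a_k = -3, -12, -24, -32, -32, -128/5, -256/15, -1024/105, …
L₀ := lclm(L_f,L_g); ord L₀ ≤ 2+1.
h₀' ⇒ L via d/dx closure of L₀.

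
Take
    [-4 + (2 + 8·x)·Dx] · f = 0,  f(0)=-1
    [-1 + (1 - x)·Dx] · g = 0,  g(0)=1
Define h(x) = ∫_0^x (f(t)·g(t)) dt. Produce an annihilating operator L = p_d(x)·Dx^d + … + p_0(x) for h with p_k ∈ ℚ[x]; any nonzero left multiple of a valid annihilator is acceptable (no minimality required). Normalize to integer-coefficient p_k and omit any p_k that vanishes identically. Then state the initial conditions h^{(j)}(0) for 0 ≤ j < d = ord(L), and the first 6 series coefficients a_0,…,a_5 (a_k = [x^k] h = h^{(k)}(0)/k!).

L = (3 + 2·x)·Dx + (-1 - 3·x + 4·x^2)·Dx^2  (order 2).
h: a_k = 0, -1, -3/2, -1/3, -5/4, 1, …
ICs: h(0) = 0, h′(0) = -1.

f: a_k = -1, -2, 2, -4, 10, -28, …
g: a_k = 1, 1, 1, 1, 1, 1, …
f·g: L₀ = L_f ⊗_s L_g, ord ≤ 1·1.
h=∫₀ˣh₀: take L = L₀·Dx.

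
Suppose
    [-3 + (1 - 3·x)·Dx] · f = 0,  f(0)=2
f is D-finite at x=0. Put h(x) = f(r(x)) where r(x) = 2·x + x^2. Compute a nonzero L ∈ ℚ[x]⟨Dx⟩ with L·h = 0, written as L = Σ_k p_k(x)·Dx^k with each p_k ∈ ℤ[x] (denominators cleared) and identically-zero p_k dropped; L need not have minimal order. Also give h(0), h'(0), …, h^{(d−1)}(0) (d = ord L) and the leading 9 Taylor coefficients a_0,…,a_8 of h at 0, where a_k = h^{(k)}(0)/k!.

L = (6 + 6·x) + (-1 + 6·x + 3·x^2)·Dx  (order 1).
h: a_k = 2, 12, 78, 504, 3258, 21060, 136134, 879984, 5688306, …
ICs: h(0) = 2.

f: a_k = 2, 6, 18, 54, 162, 486, 1458, 4374, 13122, …
Change of var in L_f (x↦r) gives L₀.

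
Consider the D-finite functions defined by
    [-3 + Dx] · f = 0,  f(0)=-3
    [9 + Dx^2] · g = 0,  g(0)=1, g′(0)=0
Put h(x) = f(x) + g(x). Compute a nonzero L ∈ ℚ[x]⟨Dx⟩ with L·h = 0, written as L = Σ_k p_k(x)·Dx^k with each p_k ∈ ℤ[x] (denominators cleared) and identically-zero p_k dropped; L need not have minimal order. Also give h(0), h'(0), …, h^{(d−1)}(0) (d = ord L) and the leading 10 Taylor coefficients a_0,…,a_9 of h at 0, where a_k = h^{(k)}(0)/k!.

f: a_k = -3, -9, -27/2, -27/2, -81/8, -243/40, -243/80, -729/560, -2187/4480, -729/4480, …
g: a_k = 1, 0, -9/2, 0, 27/8, 0, -81/80, 0, 729/4480, 0, …
f+g: L₀ = lclm(L_f,L_g), ord ≤ 1+2.
L = -27 + 9·Dx - 3·Dx^2 + Dx^3  (order 3).
h: a_k = -2, -9, -18, -27/2, -27/4, -243/40, -81/20, -729/560, -729/2240, -729/4480, …
ICs: h(0) = -2, h′(0) = -9, h′′(0) = -36.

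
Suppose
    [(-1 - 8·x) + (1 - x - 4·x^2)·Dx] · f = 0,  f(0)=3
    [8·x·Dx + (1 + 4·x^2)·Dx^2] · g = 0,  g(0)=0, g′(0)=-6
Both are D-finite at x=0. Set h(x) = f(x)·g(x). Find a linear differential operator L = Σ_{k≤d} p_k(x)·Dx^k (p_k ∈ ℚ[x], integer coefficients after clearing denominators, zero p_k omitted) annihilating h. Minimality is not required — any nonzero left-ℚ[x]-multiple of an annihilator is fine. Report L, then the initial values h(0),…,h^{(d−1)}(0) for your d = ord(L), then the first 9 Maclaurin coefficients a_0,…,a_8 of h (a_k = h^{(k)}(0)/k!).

f: a_k = 3, 3, 15, 27, 87, 195, 543, 1323, 3495, …
g: a_k = 0, -6, 0, 8, 0, -96/5, 0, 384/7, 0, …
Sym-product of L_f,L_g gives L₀ (≤ ord 2).
L = (8 + 8·x + 96·x^2) + (2 + 8·x + 16·x^2 + 96·x^3)·Dx + (-1 + x + 4·x^3 + 16·x^4)·Dx^2  (order 2).
h: a_k = 0, -18, -18, -66, -138, -2298/5, -5058/5, -18798/7, -235614/35, …
ICs: h(0) = 0, h′(0) = -18.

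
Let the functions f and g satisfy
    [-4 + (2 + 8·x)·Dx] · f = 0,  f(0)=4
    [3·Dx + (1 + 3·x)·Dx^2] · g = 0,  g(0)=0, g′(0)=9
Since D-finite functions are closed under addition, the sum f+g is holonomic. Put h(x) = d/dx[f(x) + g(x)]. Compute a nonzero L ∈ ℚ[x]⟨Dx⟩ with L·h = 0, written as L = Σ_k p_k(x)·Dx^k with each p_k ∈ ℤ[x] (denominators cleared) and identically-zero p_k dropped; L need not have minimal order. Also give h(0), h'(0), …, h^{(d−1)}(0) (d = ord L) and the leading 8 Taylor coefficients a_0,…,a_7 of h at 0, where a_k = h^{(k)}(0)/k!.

L = 36·x + (6 + 72·x + 180·x^2)·Dx + (1 + 13·x + 54·x^2 + 72·x^3)·Dx^2  (order 2).
h: a_k = 17, -43, 129, -403, 1289, -4203, 13953, -47139, …
ICs: h(0) = 17, h′(0) = -43.

f: a_k = 4, 8, -8, 16, -40, 112, -336, 1056, …
g: a_k = 0, 9, -27/2, 27, -243/4, 729/5, -729/2, 6561/7, …
L₀ := lclm(L_f,L_g); ord L₀ ≤ 1+2.
h=h₀': d/dx-closure on L₀ ⇒ L.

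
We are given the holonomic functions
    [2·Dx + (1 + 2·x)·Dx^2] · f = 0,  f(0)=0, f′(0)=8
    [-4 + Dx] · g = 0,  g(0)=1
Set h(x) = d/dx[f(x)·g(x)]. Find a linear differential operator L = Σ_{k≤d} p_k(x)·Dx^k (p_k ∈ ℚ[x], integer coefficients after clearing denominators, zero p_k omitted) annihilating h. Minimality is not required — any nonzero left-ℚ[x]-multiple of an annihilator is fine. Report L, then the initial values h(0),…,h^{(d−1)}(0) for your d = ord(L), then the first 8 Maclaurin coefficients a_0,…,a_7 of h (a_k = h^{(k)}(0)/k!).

f: a_k = 0, 8, -8, 32/3, -16, 128/5, -128/3, 512/7, …
g: a_k = 1, 4, 8, 32/3, 32/3, 128/15, 256/45, 1024/315, …
f·g: L₀ = L_f ⊗_s L_g, ord ≤ 2·1.
Differentiate: ansatz ord ≤ ord L₀ ⇒ L.
L = (16 + 64·x + 128·x^2) + (-8 - 40·x - 64·x^2)·Dx + (1 + 6·x + 8·x^2)·Dx^2  (order 2).
h: a_k = 8, 48, 128, 192, 704/3, 512/3, 8704/45, -1024/45, …
ICs: h(0) = 8, h′(0) = 48.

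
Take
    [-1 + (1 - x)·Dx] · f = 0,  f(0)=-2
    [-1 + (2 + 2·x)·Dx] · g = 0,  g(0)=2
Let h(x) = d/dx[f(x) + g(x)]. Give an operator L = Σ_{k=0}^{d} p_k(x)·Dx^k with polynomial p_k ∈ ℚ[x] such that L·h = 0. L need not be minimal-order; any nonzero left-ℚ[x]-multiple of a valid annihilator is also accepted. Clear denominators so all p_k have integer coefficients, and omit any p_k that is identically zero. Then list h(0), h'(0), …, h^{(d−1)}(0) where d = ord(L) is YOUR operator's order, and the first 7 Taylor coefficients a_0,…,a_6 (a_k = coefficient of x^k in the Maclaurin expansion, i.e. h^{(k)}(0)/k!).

f: a_k = -2, -2, -2, -2, -2, -2, -2, …
g: a_k = 2, 1, -1/4, 1/8, -5/64, 7/128, -21/512, …
Weyl lclm of L_f,L_g ⇒ L₀ (ord ≤ 2).
h=h₀': d/dx-closure on L₀ ⇒ L.
L = (-18 - 6·x) + (-21 - 54·x - 21·x^2)·Dx + (10 + 6·x - 10·x^2 - 6·x^3)·Dx^2  (order 2).
h: a_k = -1, -9/2, -45/8, -133/16, -1245/128, -3135/256, -14105/1024, …
ICs: h(0) = -1, h′(0) = -9/2.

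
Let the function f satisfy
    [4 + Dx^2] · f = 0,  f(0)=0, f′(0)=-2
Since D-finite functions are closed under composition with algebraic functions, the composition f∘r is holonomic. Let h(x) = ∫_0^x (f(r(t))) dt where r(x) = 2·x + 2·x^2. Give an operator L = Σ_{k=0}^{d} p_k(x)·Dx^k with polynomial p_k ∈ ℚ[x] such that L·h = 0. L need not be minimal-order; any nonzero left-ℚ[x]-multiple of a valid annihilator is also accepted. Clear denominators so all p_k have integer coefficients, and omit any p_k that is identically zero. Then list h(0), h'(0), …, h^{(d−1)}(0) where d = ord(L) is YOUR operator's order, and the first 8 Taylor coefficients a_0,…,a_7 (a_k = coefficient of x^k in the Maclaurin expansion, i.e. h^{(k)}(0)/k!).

f: a_k = 0, -2, 0, 4/3, 0, -4/15, 0, 8/315, …
L₀ from L_f via x↦r, Dx↦r'^{-1}Dx.
Integrate: L := L₀·Dx.
L = (16 + 96·x + 192·x^2 + 128·x^3)·Dx - 2·Dx^2 + (1 + 2·x)·Dx^3  (order 3).
h: a_k = 0, 0, -2, -4/3, 8/3, 32/5, 176/45, -32/7, …
ICs: h(0) = 0, h′(0) = 0, h′′(0) = -4.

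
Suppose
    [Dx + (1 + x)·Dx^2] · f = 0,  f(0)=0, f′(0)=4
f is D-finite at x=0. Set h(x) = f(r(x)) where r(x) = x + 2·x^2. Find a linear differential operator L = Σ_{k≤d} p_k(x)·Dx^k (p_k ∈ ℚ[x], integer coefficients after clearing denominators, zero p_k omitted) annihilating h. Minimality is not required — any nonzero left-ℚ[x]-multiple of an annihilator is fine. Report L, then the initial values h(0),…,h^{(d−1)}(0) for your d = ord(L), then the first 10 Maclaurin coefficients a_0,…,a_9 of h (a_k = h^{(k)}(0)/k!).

L = (-3 + 4·x + 8·x^2)·Dx + (1 + 5·x + 6·x^2 + 8·x^3)·Dx^2  (order 2).
h: a_k = 0, 4, 6, -20/3, -1, 44/5, -6, -52/7, 31/2, -20/9, …
ICs: h(0) = 0, h′(0) = 4.

f: a_k = 0, 4, -2, 4/3, -1, 4/5, -2/3, 4/7, -1/2, 4/9, …
f∘r: x↦r, Dx↦Dx/r' in L_f ⇒ L₀.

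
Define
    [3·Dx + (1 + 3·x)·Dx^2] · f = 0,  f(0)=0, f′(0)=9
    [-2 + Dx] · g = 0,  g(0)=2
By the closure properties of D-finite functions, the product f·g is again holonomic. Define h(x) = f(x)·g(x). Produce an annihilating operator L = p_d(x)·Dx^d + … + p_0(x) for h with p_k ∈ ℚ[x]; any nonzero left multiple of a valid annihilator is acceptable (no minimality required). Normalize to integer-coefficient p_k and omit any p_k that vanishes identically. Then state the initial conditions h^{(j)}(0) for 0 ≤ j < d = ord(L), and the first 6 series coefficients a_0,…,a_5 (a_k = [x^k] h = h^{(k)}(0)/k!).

f: a_k = 0, 9, -27/2, 27, -243/4, 729/5, …
g: a_k = 2, 4, 4, 8/3, 4/3, 8/15, …
h₀=f·g: eliminate ⇒ L₀, order ≤ 2·1.
L = (-2 + 12·x) + (-1 - 12·x)·Dx + (1 + 3·x)·Dx^2  (order 2).
h: a_k = 0, 18, 9, 36, -87/2, 663/5, …
ICs: h(0) = 0, h′(0) = 18.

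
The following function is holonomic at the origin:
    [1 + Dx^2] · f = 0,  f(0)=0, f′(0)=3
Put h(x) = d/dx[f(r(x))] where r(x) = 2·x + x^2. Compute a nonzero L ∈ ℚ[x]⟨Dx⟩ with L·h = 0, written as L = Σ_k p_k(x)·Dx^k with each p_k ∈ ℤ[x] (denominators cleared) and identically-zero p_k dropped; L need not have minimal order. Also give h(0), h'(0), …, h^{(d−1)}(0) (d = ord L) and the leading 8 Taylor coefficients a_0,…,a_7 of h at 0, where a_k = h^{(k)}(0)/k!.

f: a_k = 0, 3, 0, -1/2, 0, 1/40, 0, -1/1680, …
h₀=f(r): pull back L_f along r ⇒ L₀.
h₀' ⇒ L via d/dx closure of L₀.
L = (7 + 16·x + 24·x^2 + 16·x^3 + 4·x^4) + (-3 - 3·x)·Dx + (1 + 2·x + x^2)·Dx^2  (order 2).
h: a_k = 6, 6, -12, -24, -11, 9, 202/15, 88/15, …
ICs: h(0) = 6, h′(0) = 6.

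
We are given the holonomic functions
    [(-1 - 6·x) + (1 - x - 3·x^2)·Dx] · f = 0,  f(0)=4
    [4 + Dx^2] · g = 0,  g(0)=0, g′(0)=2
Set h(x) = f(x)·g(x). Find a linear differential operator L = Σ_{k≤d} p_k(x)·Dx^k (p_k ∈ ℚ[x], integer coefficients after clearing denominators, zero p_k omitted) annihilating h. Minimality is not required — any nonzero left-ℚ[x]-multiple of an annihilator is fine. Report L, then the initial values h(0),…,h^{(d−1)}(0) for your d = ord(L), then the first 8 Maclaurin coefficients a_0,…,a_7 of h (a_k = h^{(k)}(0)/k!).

f: a_k = 4, 4, 16, 28, 76, 160, 388, 868, …
g: a_k = 0, 2, 0, -4/3, 0, 4/15, 0, -8/315, …
h₀=f·g: eliminate ⇒ L₀, order ≤ 1·2.
L = (2 + 4·x + 12·x^2) + (2 + 12·x)·Dx + (-1 + x + 3·x^2)·Dx^2  (order 2).
h: a_k = 0, 8, 8, 80/3, 152/3, 1976/15, 4256/15, 213832/315, …
ICs: h(0) = 0, h′(0) = 8.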